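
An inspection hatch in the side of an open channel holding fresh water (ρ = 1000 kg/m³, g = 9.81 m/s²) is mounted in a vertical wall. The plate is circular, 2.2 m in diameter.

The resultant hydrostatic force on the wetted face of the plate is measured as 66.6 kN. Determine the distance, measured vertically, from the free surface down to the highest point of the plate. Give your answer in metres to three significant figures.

d_top ≈ 0.686 m

γ = ρg = 1000 × 9.81 = 9810 N/m³ = 9.81 kN/m³.
A = π(1.1)² = 3.80133 m².
From F = γ·h_c·A, the centroid depth is h_c = 66.6/(9.81 × 3.80133) = 1.78595 m.
The centroid is at the centre, 1.1 m below the top of the plate, so the highest point sits at h_top = 1.78595 − 1.1 = 0.68595 m below the surface.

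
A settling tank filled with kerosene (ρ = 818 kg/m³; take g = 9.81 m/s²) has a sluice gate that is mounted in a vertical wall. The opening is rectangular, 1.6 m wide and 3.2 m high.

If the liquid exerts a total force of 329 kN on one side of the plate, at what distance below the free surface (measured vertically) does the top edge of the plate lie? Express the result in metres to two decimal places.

d_top ≈ 6.41 m

γ = ρg = 818 × 9.81 / 1000 = 8.02458 kN/m³.
A = 1.6 × 3.2 = 5.12 m².
From F = γ·h_c·A, the centroid depth is h_c = 329/(8.02458 × 5.12) = 8.00762 m.
The centroid lies 3.2/2 = 1.6 m below the top edge, so the top edge sits at h_top = 8.00762 − 1.6 = 6.40762 m below the surface.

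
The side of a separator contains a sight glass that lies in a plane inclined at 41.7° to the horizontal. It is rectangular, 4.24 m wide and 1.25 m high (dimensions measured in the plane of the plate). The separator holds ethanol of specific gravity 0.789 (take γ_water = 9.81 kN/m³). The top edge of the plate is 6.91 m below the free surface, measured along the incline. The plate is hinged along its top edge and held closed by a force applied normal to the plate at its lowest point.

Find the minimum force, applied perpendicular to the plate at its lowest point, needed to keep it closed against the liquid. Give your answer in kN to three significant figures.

P ≈ 106 kN

γ = 0.789 × 9.81 = 7.74009 kN/m³.
Let θ = 41.7° be the plate's angle to the horizontal; measure y along the incline from where the plane meets the free surface. Vertical depth h = y·sinθ with sinθ = 0.665230.
The centroid lies 1.25/2 = 0.625 m below the top edge, so y_c = 6.91 + 0.625 = 7.535 m and h_c = 7.535 × 0.665230 = 5.01251 m.
A = 4.24 × 1.25 = 5.3 m².
Resultant F = γ·h_c·A = 7.74009 × 5.01251 × 5.3 = 205.626 kN.
I_c = b·h³/12 = 4.24 × 1.25³/12 = 0.690104 m⁴.
Centre of pressure: y_p = y_c + I_c/(y_c·A) = 7.535 + 0.690104/(7.535 × 5.3) = 7.535 + 0.0172805 = 7.55228 m along the plane.
The resultant acts 0.625 + 0.0172805 = 0.642281 m (along the plate) below the hinge at the top edge, so the moment about the hinge is M = F × 0.642281 = 205.626 × 0.642281 = 132.07 kN·m.
A normal force at the bottom, 1.25 m from the hinge, must supply this moment: P = 132.07/1.25 = 105.656 kN.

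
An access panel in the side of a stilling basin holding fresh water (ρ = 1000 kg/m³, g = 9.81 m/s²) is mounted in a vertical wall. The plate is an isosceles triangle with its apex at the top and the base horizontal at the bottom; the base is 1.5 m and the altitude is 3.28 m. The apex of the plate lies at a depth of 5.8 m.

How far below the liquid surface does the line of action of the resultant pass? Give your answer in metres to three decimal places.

h_p = 8.062 m

γ = ρg = 1000 × 9.81 = 9810 N/m³ = 9.81 kN/m³.
With the apex up, the centroid sits 2h/3 = 2 × 3.28/3 = 2.18667 m below the apex, so the centroid depth is h_c = 5.8 + 2.18667 = 7.98667 m.
A = ½ × 1.5 × 3.28 = 2.46 m².
Resultant F = γ·h_c·A = 9.81 × 7.98667 × 2.46 = 192.739 kN.
I_c = b·h³/36 = 1.5 × 3.28³/36 = 1.47031 m⁴.
Centre of pressure: y_p = y_c + I_c/(y_c·A) = 7.98667 + 1.47031/(7.98667 × 2.46) = 7.98667 + 0.0748356 = 8.06151 m along the plane.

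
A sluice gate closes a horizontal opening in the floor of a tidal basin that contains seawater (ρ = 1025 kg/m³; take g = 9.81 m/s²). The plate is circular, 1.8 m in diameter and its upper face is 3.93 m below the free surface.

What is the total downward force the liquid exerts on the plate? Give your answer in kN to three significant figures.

F ≈ 101 kN

γ = ρg = 1025 × 9.81 / 1000 = 10.05525 kN/m³.
The plate is horizontal, so pressure is uniform at p = γ·h = 10.05525 × 3.93 = 39.5171 kN/m².
A = π(0.9)² = 2.54469 m².
F = p·A = 39.5171 × 2.54469 = 100.559 kN.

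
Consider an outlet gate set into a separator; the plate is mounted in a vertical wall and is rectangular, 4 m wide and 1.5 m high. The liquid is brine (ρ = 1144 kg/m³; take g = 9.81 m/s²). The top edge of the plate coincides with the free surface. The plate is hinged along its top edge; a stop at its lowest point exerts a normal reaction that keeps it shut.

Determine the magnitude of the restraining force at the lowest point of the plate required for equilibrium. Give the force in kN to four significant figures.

P ≈ 33.67 kN

γ = ρg = 1144 × 9.81 / 1000 = 11.22264 kN/m³.
The centroid lies 1.5/2 = 0.75 m below the top edge, so the centroid depth is h_c = 0.75 m.
A = 4 × 1.5 = 6 m².
Resultant F = γ·h_c·A = 11.22264 × 0.75 × 6 = 50.5019 kN.
I_c = b·h³/12 = 4 × 1.5³/12 = 1.125 m⁴.
Centre of pressure: y_p = y_c + I_c/(y_c·A) = 0.75 + 1.125/(0.75 × 6) = 0.75 + 0.25 = 1 m along the plane.
The resultant acts 0.75 + 0.25 = 1 m (along the plate) below the hinge at the top edge, so the moment about the hinge is M = F × 1 = 50.5019 × 1 = 50.5019 kN·m.
A normal force at the bottom, 1.5 m from the hinge, must supply this moment: P = 50.5019/1.5 = 33.6679 kN.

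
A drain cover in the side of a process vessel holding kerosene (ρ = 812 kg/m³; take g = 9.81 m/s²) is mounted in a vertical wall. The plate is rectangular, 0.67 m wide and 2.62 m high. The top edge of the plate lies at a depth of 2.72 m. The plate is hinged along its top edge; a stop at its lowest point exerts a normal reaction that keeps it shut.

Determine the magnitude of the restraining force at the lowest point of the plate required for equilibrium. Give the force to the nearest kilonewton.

P ≈ 31 kN

γ = ρg = 812 × 9.81 / 1000 = 7.96572 kN/m³.
The centroid lies 2.62/2 = 1.31 m below the top edge, so the centroid depth is h_c = 2.72 + 1.31 = 4.03 m.
A = 0.67 × 2.62 = 1.7554 m².
Resultant F = γ·h_c·A = 7.96572 × 4.03 × 1.7554 = 56.3516 kN.
I_c = b·h³/12 = 0.67 × 2.62³/12 = 1.00415 m⁴.
Centre of pressure: y_p = y_c + I_c/(y_c·A) = 4.03 + 1.00415/(4.03 × 1.7554) = 4.03 + 0.141944 = 4.17194 m along the plane.
The resultant acts 1.31 + 0.141944 = 1.45194 m (along the plate) below the hinge at the top edge, so the moment about the hinge is M = F × 1.45194 = 56.3516 × 1.45194 = 81.8191 kN·m.
A normal force at the bottom, 2.62 m from the hinge, must supply this moment: P = 81.8191/2.62 = 31.2287 kN.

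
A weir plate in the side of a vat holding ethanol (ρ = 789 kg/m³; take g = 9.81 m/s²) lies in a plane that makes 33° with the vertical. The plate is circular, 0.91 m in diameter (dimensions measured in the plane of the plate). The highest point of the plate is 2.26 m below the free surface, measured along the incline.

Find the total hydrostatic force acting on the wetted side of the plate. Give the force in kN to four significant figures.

γ = ρg = 789 × 9.81 / 1000 = 7.74009 kN/m³.
The plate makes 33° with the vertical, i.e. θ = 90° − 33° = 57° to the horizontal. Measuring y along the incline from the free-surface line, vertical depth h = y·sinθ with sinθ = 0.838671.
The centroid is at the centre, 0.455 m below the top of the plate, so y_c = 2.26 + 0.455 = 2.715 m and h_c = 2.715 × 0.838671 = 2.27699 m.
A = π(0.455)² = 0.650388 m².
Resultant F = γ·h_c·A = 7.74009 × 2.27699 × 0.650388 = 11.4625 kN.

F ≈ 11.46 kN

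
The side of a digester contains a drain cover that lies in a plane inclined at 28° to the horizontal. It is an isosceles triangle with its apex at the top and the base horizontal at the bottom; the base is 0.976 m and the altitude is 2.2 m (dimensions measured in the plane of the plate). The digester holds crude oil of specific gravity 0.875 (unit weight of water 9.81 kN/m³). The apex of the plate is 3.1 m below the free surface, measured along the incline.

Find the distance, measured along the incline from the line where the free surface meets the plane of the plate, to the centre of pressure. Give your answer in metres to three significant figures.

y_p = 4.63 m

γ = 0.875 × 9.81 = 8.58375 kN/m³.
Let θ = 28° be the plate's angle to the horizontal; measure y along the incline from where the plane meets the free surface. Vertical depth h = y·sinθ with sinθ = 0.469472.
With the apex up, the centroid sits 2h/3 = 2 × 2.2/3 = 1.46667 m below the apex, so y_c = 3.1 + 1.46667 = 4.56667 m and h_c = 4.56667 × 0.469472 = 2.14392 m.
A = ½ × 0.976 × 2.2 = 1.0736 m².
Resultant F = γ·h_c·A = 8.58375 × 2.14392 × 1.0736 = 19.7573 kN.
I_c = b·h³/36 = 0.976 × 2.2³/36 = 0.288679 m⁴.
Centre of pressure: y_p = y_c + I_c/(y_c·A) = 4.56667 + 0.288679/(4.56667 × 1.0736) = 4.56667 + 0.0588807 = 4.62555 m along the plane.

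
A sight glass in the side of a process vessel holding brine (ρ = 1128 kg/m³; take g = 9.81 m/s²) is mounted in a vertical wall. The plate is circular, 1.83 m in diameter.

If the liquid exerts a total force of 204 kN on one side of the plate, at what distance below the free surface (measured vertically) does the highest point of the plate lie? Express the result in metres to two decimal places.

γ = ρg = 1128 × 9.81 / 1000 = 11.06568 kN/m³.
A = π(0.915)² = 2.63022 m².
From F = γ·h_c·A, the centroid depth is h_c = 204/(11.06568 × 2.63022) = 7.00906 m.
The centroid is at the centre, 0.915 m below the top of the plate, so the highest point sits at h_top = 7.00906 − 0.915 = 6.09406 m below the surface.

d_top ≈ 6.09 m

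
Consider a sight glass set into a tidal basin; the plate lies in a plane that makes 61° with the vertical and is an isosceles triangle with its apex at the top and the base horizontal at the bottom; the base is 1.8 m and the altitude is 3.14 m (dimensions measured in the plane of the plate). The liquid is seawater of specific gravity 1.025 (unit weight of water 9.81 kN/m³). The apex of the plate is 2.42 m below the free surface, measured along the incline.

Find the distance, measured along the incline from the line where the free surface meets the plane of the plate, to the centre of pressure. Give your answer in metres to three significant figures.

γ = 1.025 × 9.81 = 10.05525 kN/m³.
The plate makes 61° with the vertical, i.e. θ = 90° − 61° = 29° to the horizontal. Measuring y along the incline from the free-surface line, vertical depth h = y·sinθ with sinθ = 0.484810.
With the apex up, the centroid sits 2h/3 = 2 × 3.14/3 = 2.09333 m below the apex, so y_c = 2.42 + 2.09333 = 4.51333 m and h_c = 4.51333 × 0.484810 = 2.18811 m.
A = ½ × 1.8 × 3.14 = 2.826 m².
Resultant F = γ·h_c·A = 10.05525 × 2.18811 × 2.826 = 62.1776 kN.
I_c = b·h³/36 = 1.8 × 3.14³/36 = 1.54796 m⁴.
Centre of pressure: y_p = y_c + I_c/(y_c·A) = 4.51333 + 1.54796/(4.51333 × 2.826) = 4.51333 + 0.121364 = 4.63469 m along the plane.

y_p = 4.63 m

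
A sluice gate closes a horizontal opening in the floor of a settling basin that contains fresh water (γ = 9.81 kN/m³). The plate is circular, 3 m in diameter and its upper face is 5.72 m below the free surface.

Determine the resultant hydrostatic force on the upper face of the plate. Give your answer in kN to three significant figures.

γ = 9.81 kN/m³.
The plate is horizontal, so pressure is uniform at p = γ·h = 9.81 × 5.72 = 56.1132 kN/m².
A = π(1.5)² = 7.06858 m².
F = p·A = 56.1132 × 7.06858 = 396.641 kN.

F ≈ 397 kN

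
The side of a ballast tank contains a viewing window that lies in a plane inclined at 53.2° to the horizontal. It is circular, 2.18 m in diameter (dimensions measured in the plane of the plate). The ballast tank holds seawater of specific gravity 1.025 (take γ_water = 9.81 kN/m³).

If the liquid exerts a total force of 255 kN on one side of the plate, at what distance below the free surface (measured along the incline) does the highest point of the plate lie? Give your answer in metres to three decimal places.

y_top ≈ 7.395 m

γ = 1.025 × 9.81 = 10.05525 kN/m³.
A = π(1.09)² = 3.73253 m².
From F = γ·h_c·A, the centroid depth is h_c = 255/(10.05525 × 3.73253) = 6.79429 m.
Let θ = 53.2° be the plate's angle to the horizontal; measure y along the incline from where the plane meets the free surface. Vertical depth h = y·sinθ with sinθ = 0.800731.
Along the incline, y_c = h_c/sinθ = 6.79429/0.800731 = 8.48511 m.
The centroid is at the centre, 1.09 m below the top of the plate, so the highest point sits at y_top = 8.48511 − 1.09 = 7.39511 m along the incline.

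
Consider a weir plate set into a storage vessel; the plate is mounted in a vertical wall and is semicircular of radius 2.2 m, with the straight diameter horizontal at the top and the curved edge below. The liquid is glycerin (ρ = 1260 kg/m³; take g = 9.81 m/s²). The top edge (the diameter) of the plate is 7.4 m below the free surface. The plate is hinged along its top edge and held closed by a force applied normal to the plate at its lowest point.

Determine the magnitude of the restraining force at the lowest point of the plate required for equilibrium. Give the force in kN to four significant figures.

P ≈ 346.8 kN

γ = ρg = 1260 × 9.81 / 1000 = 12.3606 kN/m³.
The centroid of a semicircle lies 4r/(3π) = 0.933709 m from the diameter, here below the top edge, so the centroid depth is h_c = 7.4 + 0.933709 = 8.33371 m.
A = πr²/2 = π × 2.2²/2 = 7.60265 m².
Resultant F = γ·h_c·A = 12.3606 × 8.33371 × 7.60265 = 783.146 kN.
I_c = (π/8 − 8/(9π))·r⁴ = 0.109757 × 2.2⁴ = 2.57112 m⁴.
Centre of pressure: y_p = y_c + I_c/(y_c·A) = 8.33371 + 2.57112/(8.33371 × 7.60265) = 8.33371 + 0.0405806 = 8.37429 m along the plane.
The resultant acts 0.933709 + 0.0405806 = 0.97429 m (along the plate) below the hinge at the top edge, so the moment about the hinge is M = F × 0.97429 = 783.146 × 0.97429 = 763.011 kN·m.
A normal force at the bottom, 2.2 m from the hinge, must supply this moment: P = 763.011/2.2 = 346.823 kN.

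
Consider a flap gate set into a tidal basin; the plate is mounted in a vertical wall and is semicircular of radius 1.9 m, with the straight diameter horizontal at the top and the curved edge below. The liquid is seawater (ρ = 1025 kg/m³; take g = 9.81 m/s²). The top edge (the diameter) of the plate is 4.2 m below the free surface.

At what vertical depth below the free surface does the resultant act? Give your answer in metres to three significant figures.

h_p = 5.06 m

γ = ρg = 1025 × 9.81 / 1000 = 10.05525 kN/m³.
The centroid of a semicircle lies 4r/(3π) = 0.806385 m from the diameter, here below the top edge, so the centroid depth is h_c = 4.2 + 0.806385 = 5.00638 m.
A = πr²/2 = π × 1.9²/2 = 5.67057 m².
Resultant F = γ·h_c·A = 10.05525 × 5.00638 × 5.67057 = 285.459 kN.
I_c = (π/8 − 8/(9π))·r⁴ = 0.109757 × 1.9⁴ = 1.43036 m⁴.
Centre of pressure: y_p = y_c + I_c/(y_c·A) = 5.00638 + 1.43036/(5.00638 × 5.67057) = 5.00638 + 0.0503843 = 5.05676 m along the plane.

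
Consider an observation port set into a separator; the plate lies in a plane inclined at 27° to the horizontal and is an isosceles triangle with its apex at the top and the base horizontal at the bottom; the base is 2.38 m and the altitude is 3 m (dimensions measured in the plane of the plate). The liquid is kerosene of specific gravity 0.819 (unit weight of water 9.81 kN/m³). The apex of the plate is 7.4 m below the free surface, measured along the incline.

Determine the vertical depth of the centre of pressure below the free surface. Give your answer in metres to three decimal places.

h_p = 4.292 m

γ = 0.819 × 9.81 = 8.03439 kN/m³.
Let θ = 27° be the plate's angle to the horizontal; measure y along the incline from where the plane meets the free surface. Vertical depth h = y·sinθ with sinθ = 0.453990.
With the apex up, the centroid sits 2h/3 = 2 × 3/3 = 2 m below the apex, so y_c = 7.4 + 2 = 9.4 m and h_c = 9.4 × 0.453990 = 4.26751 m.
A = ½ × 2.38 × 3 = 3.57 m².
Resultant F = γ·h_c·A = 8.03439 × 4.26751 × 3.57 = 122.404 kN.
I_c = b·h³/36 = 2.38 × 3³/36 = 1.785 m⁴.
Centre of pressure: y_p = y_c + I_c/(y_c·A) = 9.4 + 1.785/(9.4 × 3.57) = 9.4 + 0.0531915 = 9.45319 m along the plane.
Vertically, h_p = y_p·sinθ = 9.45319 × 0.453990 = 4.29165 m.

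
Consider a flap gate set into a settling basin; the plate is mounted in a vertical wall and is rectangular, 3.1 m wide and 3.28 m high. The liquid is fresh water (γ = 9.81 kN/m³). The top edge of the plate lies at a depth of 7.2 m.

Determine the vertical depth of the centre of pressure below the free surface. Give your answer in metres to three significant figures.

h_p = 8.94 m

γ = 9.81 kN/m³.
The centroid lies 3.28/2 = 1.64 m below the top edge, so the centroid depth is h_c = 7.2 + 1.64 = 8.84 m.
A = 3.1 × 3.28 = 10.168 m².
Resultant F = γ·h_c·A = 9.81 × 8.84 × 10.168 = 881.773 kN.
I_c = b·h³/12 = 3.1 × 3.28³/12 = 9.11595 m⁴.
Centre of pressure: y_p = y_c + I_c/(y_c·A) = 8.84 + 9.11595/(8.84 × 10.168) = 8.84 + 0.101418 = 8.94142 m along the plane.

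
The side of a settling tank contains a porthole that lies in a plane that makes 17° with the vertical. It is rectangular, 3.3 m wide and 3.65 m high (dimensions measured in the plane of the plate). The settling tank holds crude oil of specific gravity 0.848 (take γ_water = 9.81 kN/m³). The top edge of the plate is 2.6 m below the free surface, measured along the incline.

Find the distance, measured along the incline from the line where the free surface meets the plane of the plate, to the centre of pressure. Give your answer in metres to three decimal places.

y_p = 4.676 m

γ = 0.848 × 9.81 = 8.31888 kN/m³.
The plate makes 17° with the vertical, i.e. θ = 90° − 17° = 73° to the horizontal. Measuring y along the incline from the free-surface line, vertical depth h = y·sinθ with sinθ = 0.956305.
The centroid lies 3.65/2 = 1.825 m below the top edge, so y_c = 2.6 + 1.825 = 4.425 m and h_c = 4.425 × 0.956305 = 4.23165 m.
A = 3.3 × 3.65 = 12.045 m².
Resultant F = γ·h_c·A = 8.31888 × 4.23165 × 12.045 = 424.015 kN.
I_c = b·h³/12 = 3.3 × 3.65³/12 = 13.3725 m⁴.
Centre of pressure: y_p = y_c + I_c/(y_c·A) = 4.425 + 13.3725/(4.425 × 12.045) = 4.425 + 0.250895 = 4.67589 m along the plane.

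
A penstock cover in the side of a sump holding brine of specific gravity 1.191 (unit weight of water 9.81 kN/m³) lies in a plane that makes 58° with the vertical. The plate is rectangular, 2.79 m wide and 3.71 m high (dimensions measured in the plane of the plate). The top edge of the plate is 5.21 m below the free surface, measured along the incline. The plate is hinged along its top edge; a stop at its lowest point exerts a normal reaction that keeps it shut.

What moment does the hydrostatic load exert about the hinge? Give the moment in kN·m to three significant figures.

γ = 1.191 × 9.81 = 11.68371 kN/m³.
The plate makes 58° with the vertical, i.e. θ = 90° − 58° = 32° to the horizontal. Measuring y along the incline from the free-surface line, vertical depth h = y·sinθ with sinθ = 0.529919.
The centroid lies 3.71/2 = 1.855 m below the top edge, so y_c = 5.21 + 1.855 = 7.065 m and h_c = 7.065 × 0.529919 = 3.74388 m.
A = 2.79 × 3.71 = 10.3509 m².
Resultant F = γ·h_c·A = 11.68371 × 3.74388 × 10.3509 = 452.773 kN.
I_c = b·h³/12 = 2.79 × 3.71³/12 = 11.8726 m⁴.
Centre of pressure: y_p = y_c + I_c/(y_c·A) = 7.065 + 11.8726/(7.065 × 10.3509) = 7.065 + 0.162351 = 7.22735 m along the plane.
The resultant acts 1.855 + 0.162351 = 2.01735 m (along the plate) below the hinge at the top edge, so the moment about the hinge is M = F × 2.01735 = 452.773 × 2.01735 = 913.402 kN·m.

M ≈ 913 kN·m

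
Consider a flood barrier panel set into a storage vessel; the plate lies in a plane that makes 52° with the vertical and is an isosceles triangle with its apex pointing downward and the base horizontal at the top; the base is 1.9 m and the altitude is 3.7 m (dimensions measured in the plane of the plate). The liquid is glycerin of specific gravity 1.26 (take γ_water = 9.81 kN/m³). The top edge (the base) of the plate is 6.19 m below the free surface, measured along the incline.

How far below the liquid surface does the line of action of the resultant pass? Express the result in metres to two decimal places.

γ = 1.26 × 9.81 = 12.3606 kN/m³.
The plate makes 52° with the vertical, i.e. θ = 90° − 52° = 38° to the horizontal. Measuring y along the incline from the free-surface line, vertical depth h = y·sinθ with sinθ = 0.615661.
With the apex down, the centroid sits h/3 = 3.7/3 = 1.23333 m below the base (the top edge), so y_c = 6.19 + 1.23333 = 7.42333 m and h_c = 7.42333 × 0.615661 = 4.57025 m.
A = ½ × 1.9 × 3.7 = 3.515 m².
Resultant F = γ·h_c·A = 12.3606 × 4.57025 × 3.515 = 198.566 kN.
I_c = b·h³/36 = 1.9 × 3.7³/36 = 2.67335 m⁴.
Centre of pressure: y_p = y_c + I_c/(y_c·A) = 7.42333 + 2.67335/(7.42333 × 3.515) = 7.42333 + 0.102455 = 7.52578 m along the plane.
Vertically, h_p = y_p·sinθ = 7.52578 × 0.615661 = 4.63333 m.

h_p = 4.63 m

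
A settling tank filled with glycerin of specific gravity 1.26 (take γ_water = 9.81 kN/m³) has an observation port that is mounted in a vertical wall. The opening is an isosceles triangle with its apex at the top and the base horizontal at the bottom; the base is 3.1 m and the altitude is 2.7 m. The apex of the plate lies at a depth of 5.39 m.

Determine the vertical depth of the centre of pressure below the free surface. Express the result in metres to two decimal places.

γ = 1.26 × 9.81 = 12.3606 kN/m³.
With the apex up, the centroid sits 2h/3 = 2 × 2.7/3 = 1.8 m below the apex, so the centroid depth is h_c = 5.39 + 1.8 = 7.19 m.
A = ½ × 3.1 × 2.7 = 4.185 m².
Resultant F = γ·h_c·A = 12.3606 × 7.19 × 4.185 = 371.932 kN.
I_c = b·h³/36 = 3.1 × 2.7³/36 = 1.69493 m⁴.
Centre of pressure: y_p = y_c + I_c/(y_c·A) = 7.19 + 1.69493/(7.19 × 4.185) = 7.19 + 0.0563284 = 7.24633 m along the plane.

h_p = 7.25 m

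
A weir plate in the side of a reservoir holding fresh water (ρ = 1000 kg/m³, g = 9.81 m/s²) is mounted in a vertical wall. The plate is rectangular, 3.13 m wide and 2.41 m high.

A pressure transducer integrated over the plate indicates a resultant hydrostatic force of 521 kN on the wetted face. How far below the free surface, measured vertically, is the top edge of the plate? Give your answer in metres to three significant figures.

γ = ρg = 1000 × 9.81 = 9810 N/m³ = 9.81 kN/m³.
A = 3.13 × 2.41 = 7.5433 m².
From F = γ·h_c·A, the centroid depth is h_c = 521/(9.81 × 7.5433) = 7.04056 m.
The centroid lies 2.41/2 = 1.205 m below the top edge, so the top edge sits at h_top = 7.04056 − 1.205 = 5.83556 m below the surface.

d_top ≈ 5.84 m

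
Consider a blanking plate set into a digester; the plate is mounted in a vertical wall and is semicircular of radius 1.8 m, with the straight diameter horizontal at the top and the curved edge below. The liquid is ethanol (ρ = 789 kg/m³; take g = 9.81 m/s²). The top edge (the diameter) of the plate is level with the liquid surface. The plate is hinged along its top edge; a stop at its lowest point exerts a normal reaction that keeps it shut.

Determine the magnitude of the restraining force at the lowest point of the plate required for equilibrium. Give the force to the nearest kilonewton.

P ≈ 18 kN

γ = ρg = 789 × 9.81 / 1000 = 7.74009 kN/m³.
The centroid of a semicircle lies 4r/(3π) = 0.763944 m from the diameter, here below the top edge, so the centroid depth is h_c = 0.763944 m.
A = πr²/2 = π × 1.8²/2 = 5.08938 m².
Resultant F = γ·h_c·A = 7.74009 × 0.763944 × 5.08938 = 30.0935 kN.
I_c = (π/8 − 8/(9π))·r⁴ = 0.109757 × 1.8⁴ = 1.15219 m⁴.
Centre of pressure: y_p = y_c + I_c/(y_c·A) = 0.763944 + 1.15219/(0.763944 × 5.08938) = 0.763944 + 0.296345 = 1.06029 m along the plane.
The resultant acts 0.763944 + 0.296345 = 1.06029 m (along the plate) below the hinge at the top edge, so the moment about the hinge is M = F × 1.06029 = 30.0935 × 1.06029 = 31.9078 kN·m.
A normal force at the bottom, 1.8 m from the hinge, must supply this moment: P = 31.9078/1.8 = 17.7266 kN.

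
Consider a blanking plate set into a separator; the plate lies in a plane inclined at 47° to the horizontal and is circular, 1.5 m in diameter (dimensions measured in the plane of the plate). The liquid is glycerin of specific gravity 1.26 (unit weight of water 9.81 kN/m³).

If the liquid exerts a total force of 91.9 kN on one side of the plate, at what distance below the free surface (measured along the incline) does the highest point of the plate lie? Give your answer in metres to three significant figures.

γ = 1.26 × 9.81 = 12.3606 kN/m³.
A = π(0.75)² = 1.76715 m².
From F = γ·h_c·A, the centroid depth is h_c = 91.9/(12.3606 × 1.76715) = 4.20729 m.
Let θ = 47° be the plate's angle to the horizontal; measure y along the incline from where the plane meets the free surface. Vertical depth h = y·sinθ with sinθ = 0.731354.
Along the incline, y_c = h_c/sinθ = 4.20729/0.731354 = 5.75274 m.
The centroid is at the centre, 0.75 m below the top of the plate, so the highest point sits at y_top = 5.75274 − 0.75 = 5.00274 m along the incline.

y_top ≈ 5.00 m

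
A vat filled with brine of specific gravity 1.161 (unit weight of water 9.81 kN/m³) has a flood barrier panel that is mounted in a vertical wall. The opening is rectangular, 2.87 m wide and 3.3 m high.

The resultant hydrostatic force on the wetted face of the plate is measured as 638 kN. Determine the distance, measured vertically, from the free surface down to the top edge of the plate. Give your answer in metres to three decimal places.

γ = 1.161 × 9.81 = 11.38941 kN/m³.
A = 2.87 × 3.3 = 9.471 m².
From F = γ·h_c·A, the centroid depth is h_c = 638/(11.38941 × 9.471) = 5.91458 m.
The centroid lies 3.3/2 = 1.65 m below the top edge, so the top edge sits at h_top = 5.91458 − 1.65 = 4.26458 m below the surface.

d_top ≈ 4.265 m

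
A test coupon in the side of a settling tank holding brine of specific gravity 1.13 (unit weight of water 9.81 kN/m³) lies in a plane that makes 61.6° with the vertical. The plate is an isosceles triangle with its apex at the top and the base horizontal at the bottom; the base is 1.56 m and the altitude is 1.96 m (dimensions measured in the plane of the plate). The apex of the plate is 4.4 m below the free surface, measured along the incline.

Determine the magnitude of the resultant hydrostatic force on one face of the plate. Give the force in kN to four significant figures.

γ = 1.13 × 9.81 = 11.0853 kN/m³.
The plate makes 61.6° with the vertical, i.e. θ = 90° − 61.6° = 28.4° to the horizontal. Measuring y along the incline from the free-surface line, vertical depth h = y·sinθ with sinθ = 0.475624.
With the apex up, the centroid sits 2h/3 = 2 × 1.96/3 = 1.30667 m below the apex, so y_c = 4.4 + 1.30667 = 5.70667 m and h_c = 5.70667 × 0.475624 = 2.71423 m.
A = ½ × 1.56 × 1.96 = 1.5288 m².
Resultant F = γ·h_c·A = 11.0853 × 2.71423 × 1.5288 = 45.9986 kN.

F ≈ 46.00 kN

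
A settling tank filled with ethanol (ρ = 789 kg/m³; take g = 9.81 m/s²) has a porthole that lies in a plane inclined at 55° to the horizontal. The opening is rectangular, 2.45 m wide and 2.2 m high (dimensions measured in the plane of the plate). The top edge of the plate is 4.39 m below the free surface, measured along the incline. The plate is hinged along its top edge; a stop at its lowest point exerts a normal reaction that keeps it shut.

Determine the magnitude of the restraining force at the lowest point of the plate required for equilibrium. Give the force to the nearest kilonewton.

γ = ρg = 789 × 9.81 / 1000 = 7.74009 kN/m³.
Let θ = 55° be the plate's angle to the horizontal; measure y along the incline from where the plane meets the free surface. Vertical depth h = y·sinθ with sinθ = 0.819152.
The centroid lies 2.2/2 = 1.1 m below the top edge, so y_c = 4.39 + 1.1 = 5.49 m and h_c = 5.49 × 0.819152 = 4.49714 m.
A = 2.45 × 2.2 = 5.39 m².
Resultant F = γ·h_c·A = 7.74009 × 4.49714 × 5.39 = 187.617 kN.
I_c = b·h³/12 = 2.45 × 2.2³/12 = 2.17397 m⁴.
Centre of pressure: y_p = y_c + I_c/(y_c·A) = 5.49 + 2.17397/(5.49 × 5.39) = 5.49 + 0.073467 = 5.56347 m along the plane.
The resultant acts 1.1 + 0.073467 = 1.17347 m (along the plate) below the hinge at the top edge, so the moment about the hinge is M = F × 1.17347 = 187.617 × 1.17347 = 220.163 kN·m.
A normal force at the bottom, 2.2 m from the hinge, must supply this moment: P = 220.163/2.2 = 100.074 kN.

P ≈ 100 kN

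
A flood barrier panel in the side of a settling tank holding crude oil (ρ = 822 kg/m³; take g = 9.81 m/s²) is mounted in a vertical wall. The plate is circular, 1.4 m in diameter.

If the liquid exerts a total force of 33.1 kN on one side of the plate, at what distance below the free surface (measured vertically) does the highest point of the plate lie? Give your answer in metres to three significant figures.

d_top ≈ 1.97 m

γ = ρg = 822 × 9.81 / 1000 = 8.06382 kN/m³.
A = π(0.7)² = 1.53938 m².
From F = γ·h_c·A, the centroid depth is h_c = 33.1/(8.06382 × 1.53938) = 2.6665 m.
The centroid is at the centre, 0.7 m below the top of the plate, so the highest point sits at h_top = 2.6665 − 0.7 = 1.9665 m below the surface.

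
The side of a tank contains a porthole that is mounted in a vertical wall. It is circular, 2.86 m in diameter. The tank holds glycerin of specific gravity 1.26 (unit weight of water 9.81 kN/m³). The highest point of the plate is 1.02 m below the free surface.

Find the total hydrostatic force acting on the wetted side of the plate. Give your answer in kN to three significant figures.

F ≈ 195 kN

γ = 1.26 × 9.81 = 12.3606 kN/m³.
The centroid is at the centre, 1.43 m below the top of the plate, so the centroid depth is h_c = 1.02 + 1.43 = 2.45 m.
A = π(1.43)² = 6.42424 m².
Resultant F = γ·h_c·A = 12.3606 × 2.45 × 6.42424 = 194.548 kN.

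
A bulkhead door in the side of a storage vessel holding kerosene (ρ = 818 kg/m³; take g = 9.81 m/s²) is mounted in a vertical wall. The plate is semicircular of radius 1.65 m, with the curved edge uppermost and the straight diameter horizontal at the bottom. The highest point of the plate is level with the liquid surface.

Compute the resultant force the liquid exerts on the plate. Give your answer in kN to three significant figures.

γ = ρg = 818 × 9.81 / 1000 = 8.02458 kN/m³.
The centroid lies 4r/(3π) = 0.700282 m above the diameter, so r − 4r/(3π) = 1.65 − 0.700282 = 0.949718 m below the topmost point, so the centroid depth is h_c = 0.949718 m.
A = πr²/2 = π × 1.65²/2 = 4.27649 m².
Resultant F = γ·h_c·A = 8.02458 × 0.949718 × 4.27649 = 32.5915 kN.

F ≈ 32.6 kN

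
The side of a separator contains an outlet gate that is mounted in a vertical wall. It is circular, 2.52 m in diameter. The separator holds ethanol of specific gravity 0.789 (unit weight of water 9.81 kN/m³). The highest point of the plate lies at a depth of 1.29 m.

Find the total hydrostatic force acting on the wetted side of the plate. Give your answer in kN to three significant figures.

γ = 0.789 × 9.81 = 7.74009 kN/m³.
The centroid is at the centre, 1.26 m below the top of the plate, so the centroid depth is h_c = 1.29 + 1.26 = 2.55 m.
A = π(1.26)² = 4.98759 m².
Resultant F = γ·h_c·A = 7.74009 × 2.55 × 4.98759 = 98.4412 kN.

F ≈ 98.4 kN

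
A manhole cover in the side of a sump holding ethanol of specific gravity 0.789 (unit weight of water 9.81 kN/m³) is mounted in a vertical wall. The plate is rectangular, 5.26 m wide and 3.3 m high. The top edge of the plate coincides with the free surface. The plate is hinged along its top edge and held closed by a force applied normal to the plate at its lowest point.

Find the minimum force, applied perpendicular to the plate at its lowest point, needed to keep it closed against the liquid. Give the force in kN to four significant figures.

γ = 0.789 × 9.81 = 7.74009 kN/m³.
The centroid lies 3.3/2 = 1.65 m below the top edge, so the centroid depth is h_c = 1.65 m.
A = 5.26 × 3.3 = 17.358 m².
Resultant F = γ·h_c·A = 7.74009 × 1.65 × 17.358 = 221.682 kN.
I_c = b·h³/12 = 5.26 × 3.3³/12 = 15.7524 m⁴.
Centre of pressure: y_p = y_c + I_c/(y_c·A) = 1.65 + 15.7524/(1.65 × 17.358) = 1.65 + 0.550001 = 2.2 m along the plane.
The resultant acts 1.65 + 0.550001 = 2.2 m (along the plate) below the hinge at the top edge, so the moment about the hinge is M = F × 2.2 = 221.682 × 2.2 = 487.7 kN·m.
A normal force at the bottom, 3.3 m from the hinge, must supply this moment: P = 487.7/3.3 = 147.788 kN.

P ≈ 147.8 kN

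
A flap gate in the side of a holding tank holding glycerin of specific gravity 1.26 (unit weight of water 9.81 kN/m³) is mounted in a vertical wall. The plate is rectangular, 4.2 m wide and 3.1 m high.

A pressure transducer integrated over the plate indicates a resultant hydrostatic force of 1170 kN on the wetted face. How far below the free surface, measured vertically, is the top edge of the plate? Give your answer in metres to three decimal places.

d_top ≈ 5.720 m

γ = 1.26 × 9.81 = 12.3606 kN/m³.
A = 4.2 × 3.1 = 13.02 m².
From F = γ·h_c·A, the centroid depth is h_c = 1170/(12.3606 × 13.02) = 7.27002 m.
The centroid lies 3.1/2 = 1.55 m below the top edge, so the top edge sits at h_top = 7.27002 − 1.55 = 5.72002 m below the surface.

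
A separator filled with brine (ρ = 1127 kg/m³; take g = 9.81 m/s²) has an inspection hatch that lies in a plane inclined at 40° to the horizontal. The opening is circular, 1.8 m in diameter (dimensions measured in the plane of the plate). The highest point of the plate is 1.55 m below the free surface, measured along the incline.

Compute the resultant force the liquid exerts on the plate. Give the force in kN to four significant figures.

F ≈ 44.31 kN

γ = ρg = 1127 × 9.81 / 1000 = 11.05587 kN/m³.
Let θ = 40° be the plate's angle to the horizontal; measure y along the incline from where the plane meets the free surface. Vertical depth h = y·sinθ with sinθ = 0.642788.
The centroid is at the centre, 0.9 m below the top of the plate, so y_c = 1.55 + 0.9 = 2.45 m and h_c = 2.45 × 0.642788 = 1.57483 m.
A = π(0.9)² = 2.54469 m².
Resultant F = γ·h_c·A = 11.05587 × 1.57483 × 2.54469 = 44.3059 kN.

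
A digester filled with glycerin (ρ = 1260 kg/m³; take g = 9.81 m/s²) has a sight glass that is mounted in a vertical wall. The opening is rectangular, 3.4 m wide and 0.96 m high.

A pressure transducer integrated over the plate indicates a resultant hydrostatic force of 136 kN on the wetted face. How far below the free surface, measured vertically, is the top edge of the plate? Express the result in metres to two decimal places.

d_top ≈ 2.89 m

γ = ρg = 1260 × 9.81 / 1000 = 12.3606 kN/m³.
A = 3.4 × 0.96 = 3.264 m².
From F = γ·h_c·A, the centroid depth is h_c = 136/(12.3606 × 3.264) = 3.37093 m.
The centroid lies 0.96/2 = 0.48 m below the top edge, so the top edge sits at h_top = 3.37093 − 0.48 = 2.89093 m below the surface.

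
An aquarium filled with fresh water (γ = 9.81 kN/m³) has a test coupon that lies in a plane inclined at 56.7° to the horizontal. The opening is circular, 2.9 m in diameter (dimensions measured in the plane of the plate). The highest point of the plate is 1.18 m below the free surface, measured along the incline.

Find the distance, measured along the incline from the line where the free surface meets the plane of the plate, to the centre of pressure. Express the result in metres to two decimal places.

y_p = 2.83 m

γ = 9.81 kN/m³.
Let θ = 56.7° be the plate's angle to the horizontal; measure y along the incline from where the plane meets the free surface. Vertical depth h = y·sinθ with sinθ = 0.835807.
The centroid is at the centre, 1.45 m below the top of the plate, so y_c = 1.18 + 1.45 = 2.63 m and h_c = 2.63 × 0.835807 = 2.19817 m.
A = π(1.45)² = 6.6052 m².
Resultant F = γ·h_c·A = 9.81 × 2.19817 × 6.6052 = 142.435 kN.
I_c = πr⁴/4 = π × 1.45⁴/4 = 3.47186 m⁴.
Centre of pressure: y_p = y_c + I_c/(y_c·A) = 2.63 + 3.47186/(2.63 × 6.6052) = 2.63 + 0.199858 = 2.82986 m along the plane.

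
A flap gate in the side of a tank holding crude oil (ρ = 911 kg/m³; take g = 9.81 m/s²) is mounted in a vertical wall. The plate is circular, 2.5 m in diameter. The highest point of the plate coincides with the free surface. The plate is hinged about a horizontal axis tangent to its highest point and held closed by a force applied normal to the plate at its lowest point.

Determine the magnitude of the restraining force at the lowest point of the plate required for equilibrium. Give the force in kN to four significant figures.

γ = ρg = 911 × 9.81 / 1000 = 8.93691 kN/m³.
The centroid is at the centre, 1.25 m below the top of the plate, so the centroid depth is h_c = 1.25 m.
A = π(1.25)² = 4.90874 m².
Resultant F = γ·h_c·A = 8.93691 × 1.25 × 4.90874 = 54.8362 kN.
I_c = πr⁴/4 = π × 1.25⁴/4 = 1.91748 m⁴.
Centre of pressure: y_p = y_c + I_c/(y_c·A) = 1.25 + 1.91748/(1.25 × 4.90874) = 1.25 + 0.312501 = 1.5625 m along the plane.
The resultant acts 1.25 + 0.312501 = 1.5625 m (along the plate) below the hinge at the top edge, so the moment about the hinge is M = F × 1.5625 = 54.8362 × 1.5625 = 85.6816 kN·m.
A normal force at the bottom, 2.5 m from the hinge, must supply this moment: P = 85.6816/2.5 = 34.2726 kN.

P ≈ 34.27 kN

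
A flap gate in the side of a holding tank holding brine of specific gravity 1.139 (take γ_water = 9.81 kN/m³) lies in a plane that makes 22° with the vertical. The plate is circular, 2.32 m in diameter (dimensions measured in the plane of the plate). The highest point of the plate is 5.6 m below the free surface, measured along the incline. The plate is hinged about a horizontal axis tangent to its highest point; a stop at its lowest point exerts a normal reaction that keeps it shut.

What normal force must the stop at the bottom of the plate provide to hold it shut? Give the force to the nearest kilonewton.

γ = 1.139 × 9.81 = 11.17359 kN/m³.
The plate makes 22° with the vertical, i.e. θ = 90° − 22° = 68° to the horizontal. Measuring y along the incline from the free-surface line, vertical depth h = y·sinθ with sinθ = 0.927184.
The centroid is at the centre, 1.16 m below the top of the plate, so y_c = 5.6 + 1.16 = 6.76 m and h_c = 6.76 × 0.927184 = 6.26776 m.
A = π(1.16)² = 4.22733 m².
Resultant F = γ·h_c·A = 11.17359 × 6.26776 × 4.22733 = 296.054 kN.
I_c = πr⁴/4 = π × 1.16⁴/4 = 1.42207 m⁴.
Centre of pressure: y_p = y_c + I_c/(y_c·A) = 6.76 + 1.42207/(6.76 × 4.22733) = 6.76 + 0.0497632 = 6.80976 m along the plane.
The resultant acts 1.16 + 0.0497632 = 1.20976 m (along the plate) below the hinge at the top edge, so the moment about the hinge is M = F × 1.20976 = 296.054 × 1.20976 = 358.154 kN·m.
A normal force at the bottom, 2.32 m from the hinge, must supply this moment: P = 358.154/2.32 = 154.377 kN.

P ≈ 154 kN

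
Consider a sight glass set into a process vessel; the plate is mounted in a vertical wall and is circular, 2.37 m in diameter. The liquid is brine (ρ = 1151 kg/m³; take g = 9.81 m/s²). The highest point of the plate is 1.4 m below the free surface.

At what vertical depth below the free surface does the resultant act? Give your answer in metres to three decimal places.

h_p = 2.721 m

γ = ρg = 1151 × 9.81 / 1000 = 11.29131 kN/m³.
The centroid is at the centre, 1.185 m below the top of the plate, so the centroid depth is h_c = 1.4 + 1.185 = 2.585 m.
A = π(1.185)² = 4.4115 m².
Resultant F = γ·h_c·A = 11.29131 × 2.585 × 4.4115 = 128.763 kN.
I_c = πr⁴/4 = π × 1.185⁴/4 = 1.54869 m⁴.
Centre of pressure: y_p = y_c + I_c/(y_c·A) = 2.585 + 1.54869/(2.585 × 4.4115) = 2.585 + 0.135806 = 2.72081 m along the plane.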